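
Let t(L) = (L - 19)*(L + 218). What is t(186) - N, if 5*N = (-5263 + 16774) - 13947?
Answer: 339776/5 ≈ 67955.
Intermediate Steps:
t(L) = (-19 + L)*(218 + L)
N = -2436/5 (N = ((-5263 + 16774) - 13947)/5 = (11511 - 13947)/5 = (1/5)*(-2436) = -2436/5 ≈ -487.20)
t(186) - N = (-4142 + 186**2 + 199*186) - 1*(-2436/5) = (-4142 + 34596 + 37014) + 2436/5 = 67468 + 2436/5 = 339776/5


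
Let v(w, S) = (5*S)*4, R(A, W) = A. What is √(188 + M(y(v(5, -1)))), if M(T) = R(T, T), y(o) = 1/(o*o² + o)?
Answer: √3023056795/4010 ≈ 13.711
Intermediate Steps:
v(w, S) = 20*S
y(o) = 1/(o + o³) (y(o) = 1/(o³ + o) = 1/(o + o³))
M(T) = T
√(188 + M(y(v(5, -1)))) = √(188 + 1/(20*(-1) + (20*(-1))³)) = √(188 + 1/(-20 + (-20)³)) = √(188 + 1/(-20 - 8000)) = √(188 + 1/(-8020)) = √(188 - 1/8020) = √(1507759/8020) = √3023056795/4010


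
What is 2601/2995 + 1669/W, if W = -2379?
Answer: 1189124/7125105 ≈ 0.16689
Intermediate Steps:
2601/2995 + 1669/W = 2601/2995 + 1669/(-2379) = 2601*(1/2995) + 1669*(-1/2379) = 2601/2995 - 1669/2379 = 1189124/7125105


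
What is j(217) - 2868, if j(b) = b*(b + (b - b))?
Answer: 44221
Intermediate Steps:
j(b) = b² (j(b) = b*(b + 0) = b*b = b²)
j(217) - 2868 = 217² - 2868 = 47089 - 2868 = 44221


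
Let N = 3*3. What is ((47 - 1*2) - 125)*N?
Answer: -720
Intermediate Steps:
N = 9
((47 - 1*2) - 125)*N = ((47 - 1*2) - 125)*9 = ((47 - 2) - 125)*9 = (45 - 125)*9 = -80*9 = -720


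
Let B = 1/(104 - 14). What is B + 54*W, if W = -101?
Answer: -490859/90 ≈ -5454.0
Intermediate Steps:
B = 1/90 ≈ 0.011111
B + 54*W = 1/90 + 54*(-101) = 1/90 - 5454 = -490859/90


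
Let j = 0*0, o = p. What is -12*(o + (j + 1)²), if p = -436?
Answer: 5220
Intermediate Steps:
o = -436
j = 0
-12*(o + (j + 1)²) = -12*(-436 + (0 + 1)²) = -12*(-436 + 1²) = -12*(-436 + 1) = -12*(-435) = 5220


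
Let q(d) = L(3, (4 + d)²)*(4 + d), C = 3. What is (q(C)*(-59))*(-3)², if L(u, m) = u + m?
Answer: -193284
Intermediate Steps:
L(u, m) = m + u
q(d) = (3 + (4 + d)²)*(4 + d) (q(d) = ((4 + d)² + 3)*(4 + d) = (3 + (4 + d)²)*(4 + d))
(q(C)*(-59))*(-3)² = (((3 + (4 + 3)²)*(4 + 3))*(-59))*(-3)² = (((3 + 7²)*7)*(-59))*9 = (((3 + 49)*7)*(-59))*9 = ((52*7)*(-59))*9 = (364*(-59))*9 = -21476*9 = -193284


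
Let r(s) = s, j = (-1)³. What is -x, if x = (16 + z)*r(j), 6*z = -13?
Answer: 83/6 ≈ 13.833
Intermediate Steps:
j = -1
z = -13/6 (z = (⅙)*(-13) = -13/6 ≈ -2.1667)
x = -83/6 (x = (16 - 13/6)*(-1) = (83/6)*(-1) = -83/6 ≈ -13.833)
-x = -1*(-83/6) = 83/6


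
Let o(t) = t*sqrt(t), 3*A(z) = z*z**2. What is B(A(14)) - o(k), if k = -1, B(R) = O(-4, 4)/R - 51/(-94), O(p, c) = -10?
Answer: 34281/64484 + I ≈ 0.53162 + 1.0*I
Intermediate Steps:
A(z) = z**3/3 (A(z) = (z*z**2)/3 = z**3/3)
B(R) = 51/94 - 10/R (B(R) = -10/R - 51/(-94) = -10/R - 51*(-1/94) = -10/R + 51/94 = 51/94 - 10/R)
o(t) = t**(3/2)
B(A(14)) - o(k) = (51/94 - 10/((1/3)*14**3)) - (-1)**(3/2) = (51/94 - 10/((1/3)*2744)) - (-1)*I = (51/94 - 10/2744/3) + I = (51/94 - 10*3/2744) + I = (51/94 - 15/1372) + I = 34281/64484 + I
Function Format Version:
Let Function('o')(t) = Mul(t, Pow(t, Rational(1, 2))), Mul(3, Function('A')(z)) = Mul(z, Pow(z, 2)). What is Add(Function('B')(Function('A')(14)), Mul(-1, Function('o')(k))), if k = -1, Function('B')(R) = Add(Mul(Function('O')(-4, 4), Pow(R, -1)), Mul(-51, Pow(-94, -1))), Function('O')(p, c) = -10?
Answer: Add(Rational(34281, 64484), I) ≈ Add(0.53162, Mul(1.0000, I))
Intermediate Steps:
Function('A')(z) = Mul(Rational(1, 3), Pow(z, 3)) (Function('A')(z) = Mul(Rational(1, 3), Mul(z, Pow(z, 2))) = Mul(Rational(1, 3), Pow(z, 3)))
Function('B')(R) = Add(Rational(51, 94), Mul(-10, Pow(R, -1))) (Function('B')(R) = Add(Mul(-10, Pow(R, -1)), Mul(-51, Pow(-94, -1))) = Add(Mul(-10, Pow(R, -1)), Mul(-51, Rational(-1, 94))) = Add(Mul(-10, Pow(R, -1)), Rational(51, 94)) = Add(Rational(51, 94), Mul(-10, Pow(R, -1))))
Function('o')(t) = Pow(t, Rational(3, 2))
Add(Function('B')(Function('A')(14)), Mul(-1, Function('o')(k))) = Add(Add(Rational(51, 94), Mul(-10, Pow(Mul(Rational(1, 3), Pow(14, 3)), -1))), Mul(-1, Pow(-1, Rational(3, 2)))) = Add(Add(Rational(51, 94), Mul(-10, Pow(Mul(Rational(1, 3), 2744), -1))), Mul(-1, Mul(-1, I))) = Add(Add(Rational(51, 94), Mul(-10, Pow(Rational(2744, 3), -1))), I) = Add(Add(Rational(51, 94), Mul(-10, Rational(3, 2744))), I) = Add(Add(Rational(51, 94), Rational(-15, 1372)), I) = Add(Rational(34281, 64484), I)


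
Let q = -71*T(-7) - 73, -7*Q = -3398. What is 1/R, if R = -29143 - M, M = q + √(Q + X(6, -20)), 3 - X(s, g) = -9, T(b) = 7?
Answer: -200011/5714910821 + √24374/5714910821 ≈ -3.4971e-5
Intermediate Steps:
Q = 3398/7 (Q = -⅐*(-3398) = 3398/7 ≈ 485.43)
X(s, g) = 12 (X(s, g) = 3 - 1*(-9) = 3 + 9 = 12)
q = -570 (q = -71*7 - 73 = -497 - 73 = -570)
M = -570 + √24374/7 (M = -570 + √(3398/7 + 12) = -570 + √(3482/7) = -570 + √24374/7 ≈ -547.70)
R = -28573 - √24374/7 (R = -29143 - (-570 + √24374/7) = -29143 + (570 - √24374/7) = -28573 - √24374/7 ≈ -28595.)
1/R = 1/(-28573 - √24374/7)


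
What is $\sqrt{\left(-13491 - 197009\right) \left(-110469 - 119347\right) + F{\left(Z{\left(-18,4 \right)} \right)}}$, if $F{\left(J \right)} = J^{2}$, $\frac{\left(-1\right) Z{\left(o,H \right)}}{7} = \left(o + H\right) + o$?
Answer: $36 \sqrt{37327406} \approx 2.1995 \cdot 10^{5}$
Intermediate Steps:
$Z{\left(o,H \right)} = - 14 o - 7 H$ ($Z{\left(o,H \right)} = - 7 \left(\left(o + H\right) + o\right) = - 7 \left(\left(H + o\right) + o\right) = - 7 \left(H + 2 o\right) = - 14 o - 7 H$)
$\sqrt{\left(-13491 - 197009\right) \left(-110469 - 119347\right) + F{\left(Z{\left(-18,4 \right)} \right)}} = \sqrt{\left(-13491 - 197009\right) \left(-110469 - 119347\right) + \left(\left(-14\right) \left(-18\right) - 28\right)^{2}} = \sqrt{\left(-210500\right) \left(-229816\right) + \left(252 - 28\right)^{2}} = \sqrt{48376268000 + 224^{2}} = \sqrt{48376268000 + 50176} = \sqrt{48376318176} = 36 \sqrt{37327406}$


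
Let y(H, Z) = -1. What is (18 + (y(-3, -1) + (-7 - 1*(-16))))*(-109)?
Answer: -2834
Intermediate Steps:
(18 + (y(-3, -1) + (-7 - 1*(-16))))*(-109) = (18 + (-1 + (-7 - 1*(-16))))*(-109) = (18 + (-1 + (-7 + 16)))*(-109) = (18 + (-1 + 9))*(-109) = (18 + 8)*(-109) = 26*(-109) = -2834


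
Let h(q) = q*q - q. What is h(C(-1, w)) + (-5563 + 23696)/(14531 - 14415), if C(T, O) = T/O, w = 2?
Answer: 4555/29 ≈ 157.07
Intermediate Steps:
h(q) = q² - q
h(C(-1, w)) + (-5563 + 23696)/(14531 - 14415) = (-1/2)*(-1 - 1/2) + (-5563 + 23696)/(14531 - 14415) = (-1*½)*(-1 - 1*½) + 18133/116 = -(-1 - ½)/2 + 18133*(1/116) = -½*(-3/2) + 18133/116 = ¾ + 18133/116 = 4555/29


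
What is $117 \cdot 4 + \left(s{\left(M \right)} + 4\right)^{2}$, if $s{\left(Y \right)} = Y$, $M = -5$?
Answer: $469$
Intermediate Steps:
$117 \cdot 4 + \left(s{\left(M \right)} + 4\right)^{2} = 117 \cdot 4 + \left(-5 + 4\right)^{2} = 468 + \left(-1\right)^{2} = 468 + 1 = 469$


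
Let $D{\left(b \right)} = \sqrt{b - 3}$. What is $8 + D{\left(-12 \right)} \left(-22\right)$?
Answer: $8 - 22 i \sqrt{15} \approx 8.0 - 85.206 i$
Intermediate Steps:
$D{\left(b \right)} = \sqrt{-3 + b}$
$8 + D{\left(-12 \right)} \left(-22\right) = 8 + \sqrt{-3 - 12} \left(-22\right) = 8 + \sqrt{-15} \left(-22\right) = 8 + i \sqrt{15} \left(-22\right) = 8 - 22 i \sqrt{15}$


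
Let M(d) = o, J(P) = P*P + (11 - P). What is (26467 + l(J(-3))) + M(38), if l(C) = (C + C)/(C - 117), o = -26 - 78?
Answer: 1239038/47 ≈ 26363.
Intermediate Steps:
J(P) = 11 + P² - P (J(P) = P² + (11 - P) = 11 + P² - P)
o = -104
l(C) = 2*C/(-117 + C) (l(C) = (2*C)/(-117 + C) = 2*C/(-117 + C))
M(d) = -104
(26467 + l(J(-3))) + M(38) = (26467 + 2*(11 + (-3)² - 1*(-3))/(-117 + (11 + (-3)² - 1*(-3)))) - 104 = (26467 + 2*(11 + 9 + 3)/(-117 + (11 + 9 + 3))) - 104 = (26467 + 2*23/(-117 + 23)) - 104 = (26467 + 2*23/(-94)) - 104 = (26467 + 2*23*(-1/94)) - 104 = (26467 - 23/47) - 104 = 1243926/47 - 104 = 1239038/47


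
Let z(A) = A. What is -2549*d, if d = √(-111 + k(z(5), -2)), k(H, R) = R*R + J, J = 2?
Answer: -2549*I*√105 ≈ -26119.0*I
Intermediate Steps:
k(H, R) = 2 + R² (k(H, R) = R*R + 2 = R² + 2 = 2 + R²)
d = I*√105 (d = √(-111 + (2 + (-2)²)) = √(-111 + (2 + 4)) = √(-111 + 6) = √(-105) = I*√105 ≈ 10.247*I)
-2549*d = -2549*I*√105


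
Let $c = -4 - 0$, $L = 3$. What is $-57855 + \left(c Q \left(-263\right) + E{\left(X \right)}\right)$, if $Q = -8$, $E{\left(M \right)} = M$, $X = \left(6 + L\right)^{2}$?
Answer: $-66190$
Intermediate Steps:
$c = -4$ ($c = -4 + 0 = -4$)
$X = 81$ ($X = \left(6 + 3\right)^{2} = 9^{2} = 81$)
$-57855 + \left(c Q \left(-263\right) + E{\left(X \right)}\right) = -57855 + \left(\left(-4\right) \left(-8\right) \left(-263\right) + 81\right) = -57855 + \left(32 \left(-263\right) + 81\right) = -57855 + \left(-8416 + 81\right) = -57855 - 8335 = -66190$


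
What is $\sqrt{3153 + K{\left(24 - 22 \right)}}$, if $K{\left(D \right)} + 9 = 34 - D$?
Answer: $2 \sqrt{794} \approx 56.356$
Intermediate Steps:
$K{\left(D \right)} = 25 - D$ ($K{\left(D \right)} = -9 - \left(-34 + D\right) = 25 - D$)
$\sqrt{3153 + K{\left(24 - 22 \right)}} = \sqrt{3153 + \left(25 - \left(24 - 22\right)\right)} = \sqrt{3153 + \left(25 - 2\right)} = \sqrt{3153 + 23} = \sqrt{3176} = 2 \sqrt{794}$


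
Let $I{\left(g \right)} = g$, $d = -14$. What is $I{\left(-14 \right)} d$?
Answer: $196$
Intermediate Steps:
$I{\left(-14 \right)} d = \left(-14\right) \left(-14\right) = 196$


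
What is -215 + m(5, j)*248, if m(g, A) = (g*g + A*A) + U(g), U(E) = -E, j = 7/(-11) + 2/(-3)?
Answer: 5625857/1089 ≈ 5166.1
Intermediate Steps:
j = -43/33 (j = 7*(-1/11) + 2*(-⅓) = -7/11 - ⅔ = -43/33 ≈ -1.3030)
m(g, A) = A² + g² - g (m(g, A) = (g*g + A*A) - g = (g² + A²) - g = (A² + g²) - g = A² + g² - g)
-215 + m(5, j)*248 = -215 + ((-43/33)² + 5² - 1*5)*248 = -215 + (1849/1089 + 25 - 5)*248 = -215 + (23629/1089)*248 = -215 + 5859992/1089 = 5625857/1089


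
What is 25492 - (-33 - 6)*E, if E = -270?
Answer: 14962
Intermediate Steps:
25492 - (-33 - 6)*E = 25492 - (-33 - 6)*(-270) = 25492 - (-39)*(-270) = 25492 - 1*10530 = 25492 - 10530 = 14962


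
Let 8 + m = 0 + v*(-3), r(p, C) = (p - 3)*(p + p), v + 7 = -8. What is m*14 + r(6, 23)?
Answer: 554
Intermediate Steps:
v = -15 (v = -7 - 8 = -15)
r(p, C) = 2*p*(-3 + p) (r(p, C) = (-3 + p)*(2*p) = 2*p*(-3 + p))
m = 37 (m = -8 + (0 - 15*(-3)) = -8 + (0 + 45) = -8 + 45 = 37)
m*14 + r(6, 23) = 37*14 + 2*6*(-3 + 6) = 518 + 2*6*3 = 518 + 36 = 554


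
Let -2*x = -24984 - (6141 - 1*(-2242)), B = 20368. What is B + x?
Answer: 74103/2 ≈ 37052.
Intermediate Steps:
x = 33367/2 (x = -(-24984 - (6141 - 1*(-2242)))/2 = -(-24984 - (6141 + 2242))/2 = -(-24984 - 1*8383)/2 = -(-24984 - 8383)/2 = -1/2*(-33367) = 33367/2 ≈ 16684.)
B + x = 20368 + 33367/2 = 74103/2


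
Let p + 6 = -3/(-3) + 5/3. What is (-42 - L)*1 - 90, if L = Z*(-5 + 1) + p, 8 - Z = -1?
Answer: -278/3 ≈ -92.667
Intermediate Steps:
Z = 9 (Z = 8 - 1*(-1) = 8 + 1 = 9)
p = -10/3 (p = -6 + (-3/(-3) + 5/3) = -6 + (-3*(-1/3) + 5*(1/3)) = -6 + (1 + 5/3) = -6 + 8/3 = -10/3 ≈ -3.3333)
L = -118/3 (L = 9*(-5 + 1) - 10/3 = 9*(-4) - 10/3 = -36 - 10/3 = -118/3 ≈ -39.333)
(-42 - L)*1 - 90 = (-42 - 1*(-118/3))*1 - 90 = (-42 + 118/3)*1 - 90 = -8/3*1 - 90 = -8/3 - 90 = -278/3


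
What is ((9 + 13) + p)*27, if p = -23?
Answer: -27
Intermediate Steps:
((9 + 13) + p)*27 = ((9 + 13) - 23)*27 = (22 - 23)*27 = -1*27 = -27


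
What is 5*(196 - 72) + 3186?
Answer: 3806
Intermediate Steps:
5*(196 - 72) + 3186 = 5*124 + 3186 = 620 + 3186 = 3806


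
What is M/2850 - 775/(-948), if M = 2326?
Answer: 245211/150100 ≈ 1.6337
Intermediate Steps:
M/2850 - 775/(-948) = 2326/2850 - 775/(-948) = 2326*(1/2850) - 775*(-1/948) = 1163/1425 + 775/948 = 245211/150100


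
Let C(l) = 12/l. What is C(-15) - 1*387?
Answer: -1939/5 ≈ -387.80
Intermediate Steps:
C(-15) - 1*387 = 12/(-15) - 1*387 = 12*(-1/15) - 387 = -⅘ - 387 = -1939/5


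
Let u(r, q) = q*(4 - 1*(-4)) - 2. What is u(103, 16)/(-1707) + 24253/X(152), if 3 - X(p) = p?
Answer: -13806215/84781 ≈ -162.85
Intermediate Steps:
X(p) = 3 - p
u(r, q) = -2 + 8*q (u(r, q) = q*(4 + 4) - 2 = q*8 - 2 = 8*q - 2 = -2 + 8*q)
u(103, 16)/(-1707) + 24253/X(152) = (-2 + 8*16)/(-1707) + 24253/(3 - 1*152) = (-2 + 128)*(-1/1707) + 24253/(3 - 152) = 126*(-1/1707) + 24253/(-149) = -42/569 + 24253*(-1/149) = -42/569 - 24253/149 = -13806215/84781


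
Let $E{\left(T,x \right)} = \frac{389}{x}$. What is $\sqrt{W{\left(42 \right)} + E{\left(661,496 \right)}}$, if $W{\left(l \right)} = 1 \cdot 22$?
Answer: $\frac{\sqrt{350331}}{124} \approx 4.7733$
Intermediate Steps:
$W{\left(l \right)} = 22$
$\sqrt{W{\left(42 \right)} + E{\left(661,496 \right)}} = \sqrt{22 + \frac{389}{496}} = \sqrt{\frac{11301}{496}} = \frac{\sqrt{350331}}{124}$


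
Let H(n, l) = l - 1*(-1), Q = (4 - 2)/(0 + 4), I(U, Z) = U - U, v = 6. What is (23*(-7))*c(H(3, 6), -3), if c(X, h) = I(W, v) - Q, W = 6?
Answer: 161/2 ≈ 80.500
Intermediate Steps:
I(U, Z) = 0
Q = 1/2 (Q = 2/4 = 2*(1/4) = 1/2 ≈ 0.50000)
H(n, l) = 1 + l (H(n, l) = l + 1 = 1 + l)
c(X, h) = -1/2 (c(X, h) = 0 - 1*1/2 = 0 - 1/2 = -1/2)
(23*(-7))*c(H(3, 6), -3) = (23*(-7))*(-1/2) = -161*(-1/2) = 161/2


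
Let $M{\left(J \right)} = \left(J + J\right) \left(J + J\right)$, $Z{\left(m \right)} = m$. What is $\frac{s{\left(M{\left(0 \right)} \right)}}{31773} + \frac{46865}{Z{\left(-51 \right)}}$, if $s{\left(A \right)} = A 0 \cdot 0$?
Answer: $- \frac{46865}{51} \approx -918.92$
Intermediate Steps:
$M{\left(J \right)} = 4 J^{2}$ ($M{\left(J \right)} = 2 J 2 J = 4 J^{2}$)
$s{\left(A \right)} = 0$ ($s{\left(A \right)} = 0 \cdot 0 = 0$)
$\frac{s{\left(M{\left(0 \right)} \right)}}{31773} + \frac{46865}{Z{\left(-51 \right)}} = \frac{0}{31773} + \frac{46865}{-51} = 0 \cdot \frac{1}{31773} + 46865 \left(- \frac{1}{51}\right) = 0 - \frac{46865}{51} = - \frac{46865}{51}$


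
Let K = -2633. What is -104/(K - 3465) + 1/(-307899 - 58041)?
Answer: 19025831/1115751060 ≈ 0.017052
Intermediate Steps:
-104/(K - 3465) + 1/(-307899 - 58041) = -104/(-2633 - 3465) + 1/(-307899 - 58041) = -104/(-6098) + 1/(-365940) = -(-1)*104/6098 - 1/365940 = -1*(-52/3049) - 1/365940 = 52/3049 - 1/365940 = 19025831/1115751060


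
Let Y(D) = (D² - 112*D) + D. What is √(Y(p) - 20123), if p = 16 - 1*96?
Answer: I*√4843 ≈ 69.592*I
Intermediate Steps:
p = -80 (p = 16 - 96 = -80)
Y(D) = D² - 111*D
√(Y(p) - 20123) = √(-80*(-111 - 80) - 20123) = √(-80*(-191) - 20123) = √(15280 - 20123) = √(-4843) = I*√4843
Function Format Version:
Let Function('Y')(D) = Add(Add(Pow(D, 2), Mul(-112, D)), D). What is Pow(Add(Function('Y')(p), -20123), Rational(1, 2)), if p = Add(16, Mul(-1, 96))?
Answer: Mul(I, Pow(4843, Rational(1, 2))) ≈ Mul(69.592, I)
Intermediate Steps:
p = -80 (p = Add(16, -96) = -80)
Function('Y')(D) = Add(Pow(D, 2), Mul(-111, D))
Pow(Add(Function('Y')(p), -20123), Rational(1, 2)) = Pow(Add(Mul(-80, Add(-111, -80)), -20123), Rational(1, 2)) = Pow(Add(Mul(-80, -191), -20123), Rational(1, 2)) = Pow(Add(15280, -20123), Rational(1, 2)) = Pow(-4843, Rational(1, 2)) = Mul(I, Pow(4843, Rational(1, 2)))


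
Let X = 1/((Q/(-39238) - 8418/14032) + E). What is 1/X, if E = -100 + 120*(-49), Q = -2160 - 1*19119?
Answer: -823136415559/137646904 ≈ -5980.1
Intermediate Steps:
Q = -21279 (Q = -2160 - 19119 = -21279)
E = -5980 (E = -100 - 5880 = -5980)
X = -137646904/823136415559 (X = 1/((-21279/(-39238) - 8418/14032) - 5980) = 1/((-21279*(-1/39238) - 8418*1/14032) - 5980) = 1/((21279/39238 - 4209/7016) - 5980) = 1/(-7929639/137646904 - 5980) = 1/(-823136415559/137646904) = -137646904/823136415559 ≈ -0.00016722)
1/X = 1/(-137646904/823136415559) = -823136415559/137646904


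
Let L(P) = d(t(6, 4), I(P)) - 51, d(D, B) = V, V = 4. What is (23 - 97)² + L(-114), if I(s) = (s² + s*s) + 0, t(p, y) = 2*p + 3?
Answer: 5429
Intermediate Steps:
t(p, y) = 3 + 2*p
I(s) = 2*s² (I(s) = (s² + s²) + 0 = 2*s² + 0 = 2*s²)
d(D, B) = 4
L(P) = -47 (L(P) = 4 - 51 = -47)
(23 - 97)² + L(-114) = (23 - 97)² - 47 = (-74)² - 47 = 5476 - 47 = 5429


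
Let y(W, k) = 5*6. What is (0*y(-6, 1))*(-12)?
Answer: 0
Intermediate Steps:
y(W, k) = 30
(0*y(-6, 1))*(-12) = (0*30)*(-12) = 0*(-12) = 0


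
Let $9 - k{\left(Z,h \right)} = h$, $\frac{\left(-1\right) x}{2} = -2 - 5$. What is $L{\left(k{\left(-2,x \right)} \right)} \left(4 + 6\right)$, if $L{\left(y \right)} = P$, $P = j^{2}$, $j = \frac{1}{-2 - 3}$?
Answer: $\frac{2}{5} \approx 0.4$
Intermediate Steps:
$x = 14$ ($x = - 2 \left(-2 - 5\right) = \left(-2\right) \left(-7\right) = 14$)
$j = - \frac{1}{5}$ ($j = \frac{1}{-5} = - \frac{1}{5} \approx -0.2$)
$k{\left(Z,h \right)} = 9 - h$
$P = \frac{1}{25}$ ($P = \left(- \frac{1}{5}\right)^{2} = \frac{1}{25} \approx 0.04$)
$L{\left(y \right)} = \frac{1}{25}$
$L{\left(k{\left(-2,x \right)} \right)} \left(4 + 6\right) = \frac{4 + 6}{25} = \frac{1}{25} \cdot 10 = \frac{2}{5}$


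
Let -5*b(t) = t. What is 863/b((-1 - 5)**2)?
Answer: -4315/36 ≈ -119.86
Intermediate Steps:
b(t) = -t/5
863/b((-1 - 5)**2) = 863/((-(-1 - 5)**2/5)) = 863/((-1/5*(-6)**2)) = 863/((-1/5*36)) = 863/(-36/5) = 863*(-5/36) = -4315/36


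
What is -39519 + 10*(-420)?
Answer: -43719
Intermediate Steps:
-39519 + 10*(-420) = -39519 - 4200 = -43719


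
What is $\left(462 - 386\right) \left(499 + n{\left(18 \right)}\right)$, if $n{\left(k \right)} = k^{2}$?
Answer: $62548$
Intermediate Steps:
$\left(462 - 386\right) \left(499 + n{\left(18 \right)}\right) = \left(462 - 386\right) \left(499 + 18^{2}\right) = 76 \left(499 + 324\right) = 76 \cdot 823 = 62548$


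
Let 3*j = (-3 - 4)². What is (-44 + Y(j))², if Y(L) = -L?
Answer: 32761/9 ≈ 3640.1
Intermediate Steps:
j = 49/3 (j = (-3 - 4)²/3 = (⅓)*(-7)² = (⅓)*49 = 49/3 ≈ 16.333)
(-44 + Y(j))² = (-44 - 1*49/3)² = (-44 - 49/3)² = (-181/3)² = 32761/9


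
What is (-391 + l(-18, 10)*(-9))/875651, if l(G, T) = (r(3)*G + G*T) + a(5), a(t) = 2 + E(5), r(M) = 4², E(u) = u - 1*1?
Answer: 3767/875651 ≈ 0.0043019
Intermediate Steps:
E(u) = -1 + u (E(u) = u - 1 = -1 + u)
r(M) = 16
a(t) = 6 (a(t) = 2 + (-1 + 5) = 2 + 4 = 6)
l(G, T) = 6 + 16*G + G*T (l(G, T) = (16*G + G*T) + 6 = 6 + 16*G + G*T)
(-391 + l(-18, 10)*(-9))/875651 = (-391 + (6 + 16*(-18) - 18*10)*(-9))/875651 = (-391 + (6 - 288 - 180)*(-9))*(1/875651) = (-391 - 462*(-9))*(1/875651) = (-391 + 4158)*(1/875651) = 3767*(1/875651) = 3767/875651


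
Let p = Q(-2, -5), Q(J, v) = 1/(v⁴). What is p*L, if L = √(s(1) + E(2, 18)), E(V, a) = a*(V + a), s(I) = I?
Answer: 19/625 ≈ 0.030400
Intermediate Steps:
Q(J, v) = v⁻⁴
L = 19 (L = √(1 + 18*(2 + 18)) = √(1 + 18*20) = √(1 + 360) = √361 = 19)
p = 1/625 (p = (-5)⁻⁴ = 1/625 ≈ 0.0016000)
p*L = (1/625)*19 = 19/625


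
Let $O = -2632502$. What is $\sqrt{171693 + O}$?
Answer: $13 i \sqrt{14561} \approx 1568.7 i$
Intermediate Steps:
$\sqrt{171693 + O} = \sqrt{171693 - 2632502} = \sqrt{-2460809} = 13 i \sqrt{14561}$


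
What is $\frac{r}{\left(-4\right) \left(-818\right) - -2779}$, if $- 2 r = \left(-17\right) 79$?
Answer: $\frac{1343}{12102} \approx 0.11097$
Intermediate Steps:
$r = \frac{1343}{2}$ ($r = - \frac{\left(-17\right) 79}{2} = \left(- \frac{1}{2}\right) \left(-1343\right) = \frac{1343}{2} \approx 671.5$)
$\frac{r}{\left(-4\right) \left(-818\right) - -2779} = \frac{1343}{2 \left(\left(-4\right) \left(-818\right) - -2779\right)} = \frac{1343}{2 \left(3272 + 2779\right)} = \frac{1343}{2 \cdot 6051} = \frac{1343}{2} \cdot \frac{1}{6051} = \frac{1343}{12102}$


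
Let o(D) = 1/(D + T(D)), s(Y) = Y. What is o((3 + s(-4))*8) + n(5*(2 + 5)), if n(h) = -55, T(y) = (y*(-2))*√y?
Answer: -14521/264 - I*√2/66 ≈ -55.004 - 0.021427*I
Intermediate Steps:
T(y) = -2*y^(3/2) (T(y) = (-2*y)*√y = -2*y^(3/2))
o(D) = 1/(D - 2*D^(3/2))
o((3 + s(-4))*8) + n(5*(2 + 5)) = 1/((3 - 4)*8 - 2*16*√2*(3 - 4)^(3/2)) - 55 = 1/(-1*8 - 2*(-16*I*√2)) - 55 = 1/(-8 - (-32)*I*√2) - 55 = 1/(-8 + 32*I*√2) - 55 = -55 + 1/(-8 + 32*I*√2)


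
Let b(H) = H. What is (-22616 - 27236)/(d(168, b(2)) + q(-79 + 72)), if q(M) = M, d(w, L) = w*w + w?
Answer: -49852/28385 ≈ -1.7563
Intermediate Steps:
d(w, L) = w + w² (d(w, L) = w² + w = w + w²)
(-22616 - 27236)/(d(168, b(2)) + q(-79 + 72)) = (-22616 - 27236)/(168*(1 + 168) + (-79 + 72)) = -49852/(168*169 - 7) = -49852/(28392 - 7) = -49852/28385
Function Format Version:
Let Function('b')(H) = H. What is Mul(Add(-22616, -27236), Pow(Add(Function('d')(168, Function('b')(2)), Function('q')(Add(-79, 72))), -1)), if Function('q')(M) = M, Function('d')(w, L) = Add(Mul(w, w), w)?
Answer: Rational(-49852, 28385) ≈ -1.7563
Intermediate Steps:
Function('d')(w, L) = Add(w, Pow(w, 2)) (Function('d')(w, L) = Add(Pow(w, 2), w) = Add(w, Pow(w, 2)))
Mul(Add(-22616, -27236), Pow(Add(Function('d')(168, Function('b')(2)), Function('q')(Add(-79, 72))), -1)) = Mul(Add(-22616, -27236), Pow(Add(Mul(168, Add(1, 168)), Add(-79, 72)), -1)) = Mul(-49852, Pow(Add(Mul(168, 169), -7), -1)) = Mul(-49852, Pow(Add(28392, -7), -1)) = Mul(-49852, Pow(28385, -1)) = Mul(-49852, Rational(1, 28385)) = Rational(-49852, 28385)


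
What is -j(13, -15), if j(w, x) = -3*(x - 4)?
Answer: -57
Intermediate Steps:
j(w, x) = 12 - 3*x (j(w, x) = -3*(-4 + x) = 12 - 3*x)
-j(13, -15) = -(12 - 3*(-15)) = -(12 + 45) = -1*57 = -57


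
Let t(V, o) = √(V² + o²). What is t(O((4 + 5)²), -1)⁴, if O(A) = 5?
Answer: 676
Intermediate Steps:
t(O((4 + 5)²), -1)⁴ = (√(5² + (-1)²))⁴ = (√(25 + 1))⁴ = (√26)⁴ = 676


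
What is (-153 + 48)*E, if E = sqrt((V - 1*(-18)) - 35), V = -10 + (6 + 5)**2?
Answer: -105*sqrt(94) ≈ -1018.0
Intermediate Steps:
V = 111 (V = -10 + 11**2 = -10 + 121 = 111)
E = sqrt(94) (E = sqrt((111 - 1*(-18)) - 35) = sqrt((111 + 18) - 35) = sqrt(129 - 35) = sqrt(94) ≈ 9.6954)
(-153 + 48)*E = (-153 + 48)*sqrt(94) = -105*sqrt(94)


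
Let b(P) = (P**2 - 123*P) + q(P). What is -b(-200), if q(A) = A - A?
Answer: -64600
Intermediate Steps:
q(A) = 0
b(P) = P**2 - 123*P (b(P) = (P**2 - 123*P) + 0 = P**2 - 123*P)
-b(-200) = -(-200)*(-123 - 200) = -(-200)*(-323) = -1*64600 = -64600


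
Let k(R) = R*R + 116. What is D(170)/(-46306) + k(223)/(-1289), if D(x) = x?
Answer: -1154170850/29844217 ≈ -38.673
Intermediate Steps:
k(R) = 116 + R² (k(R) = R² + 116 = 116 + R²)
D(170)/(-46306) + k(223)/(-1289) = 170/(-46306) + (116 + 223²)/(-1289) = 170*(-1/46306) + (116 + 49729)*(-1/1289) = -85/23153 + 49845*(-1/1289) = -85/23153 - 49845/1289 = -1154170850/29844217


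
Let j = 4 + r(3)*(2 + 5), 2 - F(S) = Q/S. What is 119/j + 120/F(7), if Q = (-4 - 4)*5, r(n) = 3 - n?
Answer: 1631/36 ≈ 45.306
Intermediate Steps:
Q = -40 (Q = -8*5 = -40)
F(S) = 2 + 40/S (F(S) = 2 - (-40)/S = 2 + 40/S)
j = 4 (j = 4 + (3 - 1*3)*(2 + 5) = 4 + (3 - 3)*7 = 4 + 0*7 = 4 + 0 = 4)
119/j + 120/F(7) = 119/4 + 120/(2 + 40/7) = 119/4 + 120/(54/7) = 119/4 + 120*(7/54) = 119/4 + 140/9 = 1631/36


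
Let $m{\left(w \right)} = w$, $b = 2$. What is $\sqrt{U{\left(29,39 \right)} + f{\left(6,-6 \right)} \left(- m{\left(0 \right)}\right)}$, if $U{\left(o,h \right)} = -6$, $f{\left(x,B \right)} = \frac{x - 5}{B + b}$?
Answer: $i \sqrt{6} \approx 2.4495 i$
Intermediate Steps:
$f{\left(x,B \right)} = \frac{-5 + x}{2 + B}$ ($f{\left(x,B \right)} = \frac{x - 5}{B + 2} = \frac{-5 + x}{2 + B}$)
$\sqrt{U{\left(29,39 \right)} + f{\left(6,-6 \right)} \left(- m{\left(0 \right)}\right)} = \sqrt{-6 + \frac{-5 + 6}{2 - 6} \left(\left(-1\right) 0\right)} = \sqrt{-6 + \frac{1}{-4} \cdot 1 \cdot 0} = \sqrt{-6 + \left(- \frac{1}{4}\right) 1 \cdot 0} = \sqrt{-6 - 0} = \sqrt{-6 + 0} = \sqrt{-6} = i \sqrt{6}$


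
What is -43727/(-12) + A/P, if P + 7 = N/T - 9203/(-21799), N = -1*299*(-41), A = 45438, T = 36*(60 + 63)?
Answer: -891538526539/107618628 ≈ -8284.2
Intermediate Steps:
T = 4428 (T = 36*123 = 4428)
N = 12259 (N = -299*(-41) = 12259)
P = -8968219/2354292 (P = -7 + (12259/4428 - 9203/(-21799)) = -7 + (12259*(1/4428) - 9203*(-1/21799)) = -7 + (299/108 + 9203/21799) = -7 + 7511825/2354292 = -8968219/2354292 ≈ -3.8093)
-43727/(-12) + A/P = -43727/(-12) + 45438/(-8968219/2354292) = -43727*(-1/12) + 45438*(-2354292/8968219) = 43727/12 - 106974319896/8968219 = -891538526539/107618628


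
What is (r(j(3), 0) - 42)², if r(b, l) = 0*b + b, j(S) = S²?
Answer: 1089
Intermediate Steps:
r(b, l) = b (r(b, l) = 0 + b = b)
(r(j(3), 0) - 42)² = (3² - 42)² = (9 - 42)² = (-33)² = 1089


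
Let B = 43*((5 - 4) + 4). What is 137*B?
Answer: 29455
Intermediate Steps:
B = 215 (B = 43*(1 + 4) = 43*5 = 215)
137*B = 137*215 = 29455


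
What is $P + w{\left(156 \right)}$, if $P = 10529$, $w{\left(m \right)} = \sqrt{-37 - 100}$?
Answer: $10529 + i \sqrt{137} \approx 10529.0 + 11.705 i$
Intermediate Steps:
$w{\left(m \right)} = i \sqrt{137}$ ($w{\left(m \right)} = \sqrt{-137} = i \sqrt{137}$)
$P + w{\left(156 \right)} = 10529 + i \sqrt{137}$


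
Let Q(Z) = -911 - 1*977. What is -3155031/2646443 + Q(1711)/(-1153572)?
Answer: -908639734087/763215636099 ≈ -1.1905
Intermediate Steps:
Q(Z) = -1888 (Q(Z) = -911 - 977 = -1888)
-3155031/2646443 + Q(1711)/(-1153572) = -3155031/2646443 - 1888/(-1153572) = -3155031*1/2646443 - 1888*(-1/1153572) = -3155031/2646443 + 472/288393 = -908639734087/763215636099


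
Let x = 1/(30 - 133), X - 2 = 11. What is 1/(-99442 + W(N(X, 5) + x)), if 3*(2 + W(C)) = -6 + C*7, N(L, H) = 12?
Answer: -309/30720169 ≈ -1.0059e-5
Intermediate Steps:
X = 13 (X = 2 + 11 = 13)
x = -1/103 (x = 1/(-103) = -1/103 ≈ -0.0097087)
W(C) = -4 + 7*C/3 (W(C) = -2 + (-6 + C*7)/3 = -2 + (-6 + 7*C)/3 = -2 + (-2 + 7*C/3) = -4 + 7*C/3)
1/(-99442 + W(N(X, 5) + x)) = 1/(-99442 + (-4 + 7*(12 - 1/103)/3)) = 1/(-99442 + (-4 + (7/3)*(1235/103))) = 1/(-99442 + (-4 + 8645/309)) = 1/(-99442 + 7409/309) = 1/(-30720169/309) = -309/30720169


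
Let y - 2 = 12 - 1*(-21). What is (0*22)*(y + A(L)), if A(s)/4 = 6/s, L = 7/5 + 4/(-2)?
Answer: 0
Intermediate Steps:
L = -3/5 (L = 7*(1/5) + 4*(-1/2) = 7/5 - 2 = -3/5 ≈ -0.60000)
y = 35 (y = 2 + (12 - 1*(-21)) = 2 + (12 + 21) = 2 + 33 = 35)
A(s) = 24/s (A(s) = 4*(6/s) = 24/s)
(0*22)*(y + A(L)) = (0*22)*(35 + 24/(-3/5)) = 0*(35 + 24*(-5/3)) = 0*(35 - 40) = 0*(-5) = 0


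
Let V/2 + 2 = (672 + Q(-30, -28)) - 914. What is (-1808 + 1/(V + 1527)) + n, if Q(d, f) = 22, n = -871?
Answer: -2901356/1083 ≈ -2679.0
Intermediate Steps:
V = -444 (V = -4 + 2*((672 + 22) - 914) = -4 + 2*(694 - 914) = -4 + 2*(-220) = -4 - 440 = -444)
(-1808 + 1/(V + 1527)) + n = (-1808 + 1/(-444 + 1527)) - 871 = (-1808 + 1/1083) - 871 = -1958063/1083 - 871 = -2901356/1083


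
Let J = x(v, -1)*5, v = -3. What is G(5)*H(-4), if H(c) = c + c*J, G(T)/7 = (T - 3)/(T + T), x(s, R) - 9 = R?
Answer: -1148/5 ≈ -229.60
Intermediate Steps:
x(s, R) = 9 + R
G(T) = 7*(-3 + T)/(2*T) (G(T) = 7*((T - 3)/(T + T)) = 7*((-3 + T)/((2*T))) = 7*((-3 + T)*(1/(2*T))) = 7*((-3 + T)/(2*T)) = 7*(-3 + T)/(2*T))
J = 40 (J = (9 - 1)*5 = 8*5 = 40)
H(c) = 41*c (H(c) = c + c*40 = c + 40*c = 41*c)
G(5)*H(-4) = ((7/2)*(-3 + 5)/5)*(41*(-4)) = ((7/2)*(1/5)*2)*(-164) = (7/5)*(-164) = -1148/5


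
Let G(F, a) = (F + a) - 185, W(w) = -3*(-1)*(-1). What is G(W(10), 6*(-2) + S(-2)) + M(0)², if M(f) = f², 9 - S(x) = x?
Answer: -189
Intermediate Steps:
S(x) = 9 - x
W(w) = -3 (W(w) = 3*(-1) = -3)
G(F, a) = -185 + F + a
G(W(10), 6*(-2) + S(-2)) + M(0)² = (-185 - 3 + (6*(-2) + (9 - 1*(-2)))) + (0²)² = (-185 - 3 + (-12 + (9 + 2))) + 0² = (-185 - 3 + (-12 + 11)) + 0 = (-185 - 3 - 1) + 0 = -189 + 0 = -189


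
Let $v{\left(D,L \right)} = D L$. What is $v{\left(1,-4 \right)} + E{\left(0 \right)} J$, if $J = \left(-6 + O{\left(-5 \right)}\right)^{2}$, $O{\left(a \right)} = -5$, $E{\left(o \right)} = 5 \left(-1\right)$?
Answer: $-609$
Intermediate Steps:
$E{\left(o \right)} = -5$
$J = 121$ ($J = \left(-6 - 5\right)^{2} = \left(-11\right)^{2} = 121$)
$v{\left(1,-4 \right)} + E{\left(0 \right)} J = 1 \left(-4\right) - 605 = -4 - 605 = -609$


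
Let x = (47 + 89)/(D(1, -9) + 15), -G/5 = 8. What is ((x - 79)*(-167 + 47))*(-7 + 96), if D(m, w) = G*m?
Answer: 4509096/5 ≈ 9.0182e+5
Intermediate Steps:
G = -40 (G = -5*8 = -40)
D(m, w) = -40*m
x = -136/25 (x = (47 + 89)/(-40*1 + 15) = 136/(-40 + 15) = 136/(-25) = 136*(-1/25) = -136/25 ≈ -5.4400)
((x - 79)*(-167 + 47))*(-7 + 96) = ((-136/25 - 79)*(-167 + 47))*(-7 + 96) = -2111/25*(-120)*89 = (50664/5)*89 = 4509096/5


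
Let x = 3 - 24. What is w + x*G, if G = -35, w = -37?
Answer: 698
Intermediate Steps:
x = -21
w + x*G = -37 - 21*(-35) = -37 + 735 = 698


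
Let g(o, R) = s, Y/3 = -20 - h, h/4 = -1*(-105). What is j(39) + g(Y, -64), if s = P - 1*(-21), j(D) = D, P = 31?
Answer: 91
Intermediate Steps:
h = 420 (h = 4*(-1*(-105)) = 4*105 = 420)
Y = -1320 (Y = 3*(-20 - 1*420) = 3*(-20 - 420) = 3*(-440) = -1320)
s = 52 (s = 31 - 1*(-21) = 31 + 21 = 52)
g(o, R) = 52
j(39) + g(Y, -64) = 39 + 52 = 91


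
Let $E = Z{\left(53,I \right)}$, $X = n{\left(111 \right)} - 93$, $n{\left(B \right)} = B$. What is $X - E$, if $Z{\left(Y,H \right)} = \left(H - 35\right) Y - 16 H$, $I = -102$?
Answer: $5647$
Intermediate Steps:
$X = 18$ ($X = 111 - 93 = 18$)
$Z{\left(Y,H \right)} = - 16 H + Y \left(-35 + H\right)$ ($Z{\left(Y,H \right)} = \left(H - 35\right) Y - 16 H = \left(-35 + H\right) Y - 16 H = Y \left(-35 + H\right) - 16 H = - 16 H + Y \left(-35 + H\right)$)
$E = -5629$ ($E = \left(-35\right) 53 - -1632 - 5406 = -1855 + 1632 - 5406 = -5629$)
$X - E = 18 - -5629 = 18 + 5629 = 5647$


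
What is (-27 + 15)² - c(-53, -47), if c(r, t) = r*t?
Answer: -2347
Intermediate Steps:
(-27 + 15)² - c(-53, -47) = (-27 + 15)² - (-53)*(-47) = (-12)² - 1*2491 = 144 - 2491 = -2347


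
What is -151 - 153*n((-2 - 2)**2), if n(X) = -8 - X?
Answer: 3521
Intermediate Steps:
-151 - 153*n((-2 - 2)**2) = -151 - 153*(-8 - (-2 - 2)**2) = -151 - 153*(-8 - 1*(-4)**2) = -151 - 153*(-8 - 1*16) = -151 - 153*(-8 - 16) = -151 - 153*(-24) = -151 + 3672 = 3521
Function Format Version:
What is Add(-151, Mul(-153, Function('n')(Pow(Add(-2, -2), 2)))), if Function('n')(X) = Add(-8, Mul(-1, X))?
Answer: 3521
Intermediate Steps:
Add(-151, Mul(-153, Function('n')(Pow(Add(-2, -2), 2)))) = Add(-151, Mul(-153, Add(-8, Mul(-1, Pow(Add(-2, -2), 2))))) = Add(-151, Mul(-153, Add(-8, Mul(-1, Pow(-4, 2))))) = Add(-151, Mul(-153, Add(-8, Mul(-1, 16)))) = Add(-151, Mul(-153, Add(-8, -16))) = Add(-151, Mul(-153, -24)) = Add(-151, 3672) = 3521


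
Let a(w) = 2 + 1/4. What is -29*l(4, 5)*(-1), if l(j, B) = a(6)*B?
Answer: 1305/4 ≈ 326.25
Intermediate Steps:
a(w) = 9/4 (a(w) = 2 + ¼ = 9/4)
l(j, B) = 9*B/4
-29*l(4, 5)*(-1) = -261*5/4*(-1) = -29*45/4*(-1) = -1305/4*(-1) = 1305/4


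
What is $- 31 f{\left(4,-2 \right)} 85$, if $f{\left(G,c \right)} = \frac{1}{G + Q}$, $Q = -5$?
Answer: $2635$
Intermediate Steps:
$f{\left(G,c \right)} = \frac{1}{-5 + G}$ ($f{\left(G,c \right)} = \frac{1}{G - 5} = \frac{1}{-5 + G}$)
$- 31 f{\left(4,-2 \right)} 85 = - \frac{31}{-5 + 4} \cdot 85 = - \frac{31}{-1} \cdot 85 = \left(-31\right) \left(-1\right) 85 = 31 \cdot 85 = 2635$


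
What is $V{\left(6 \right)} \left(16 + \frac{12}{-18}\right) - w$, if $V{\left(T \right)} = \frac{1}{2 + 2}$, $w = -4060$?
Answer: $\frac{24383}{6} \approx 4063.8$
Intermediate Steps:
$V{\left(T \right)} = \frac{1}{4}$
$V{\left(6 \right)} \left(16 + \frac{12}{-18}\right) - w = \frac{16 + \frac{12}{-18}}{4} - -4060 = \frac{16 + 12 \left(- \frac{1}{18}\right)}{4} + 4060 = \frac{16 - \frac{2}{3}}{4} + 4060 = \frac{1}{4} \cdot \frac{46}{3} + 4060 = \frac{23}{6} + 4060 = \frac{24383}{6}$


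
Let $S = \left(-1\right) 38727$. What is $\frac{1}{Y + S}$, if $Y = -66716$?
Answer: $- \frac{1}{105443} \approx -9.4838 \cdot 10^{-6}$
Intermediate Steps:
$S = -38727$
$\frac{1}{Y + S} = \frac{1}{-66716 - 38727} = \frac{1}{-105443} = - \frac{1}{105443}$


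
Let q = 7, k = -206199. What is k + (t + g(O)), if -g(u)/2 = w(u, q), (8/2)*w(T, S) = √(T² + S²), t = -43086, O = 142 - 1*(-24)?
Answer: -249285 - √27605/2 ≈ -2.4937e+5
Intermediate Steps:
O = 166 (O = 142 + 24 = 166)
w(T, S) = √(S² + T²)/4 (w(T, S) = √(T² + S²)/4 = √(S² + T²)/4)
g(u) = -√(49 + u²)/2 (g(u) = -√(7² + u²)/2 = -√(49 + u²)/2)
k + (t + g(O)) = -206199 + (-43086 - √(49 + 166²)/2) = -206199 + (-43086 - √(49 + 27556)/2) = -206199 + (-43086 - √27605/2) = -249285 - √27605/2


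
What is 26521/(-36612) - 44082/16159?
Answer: -18075071/5235516 ≈ -3.4524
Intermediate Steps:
26521/(-36612) - 44082/16159 = 26521*(-1/36612) - 44082*1/16159 = -26521/36612 - 44082/16159 = -18075071/5235516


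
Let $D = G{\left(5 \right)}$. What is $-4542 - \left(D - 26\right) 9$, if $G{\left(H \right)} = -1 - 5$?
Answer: $-4254$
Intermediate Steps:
$G{\left(H \right)} = -6$ ($G{\left(H \right)} = -1 - 5 = -6$)
$D = -6$
$-4542 - \left(D - 26\right) 9 = -4542 - \left(-6 - 26\right) 9 = -4542 - \left(-32\right) 9 = -4542 - -288 = -4542 + 288 = -4254$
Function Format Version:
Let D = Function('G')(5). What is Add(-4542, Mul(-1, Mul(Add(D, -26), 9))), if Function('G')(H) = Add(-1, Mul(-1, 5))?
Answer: -4254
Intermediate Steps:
Function('G')(H) = -6 (Function('G')(H) = Add(-1, -5) = -6)
D = -6
Add(-4542, Mul(-1, Mul(Add(D, -26), 9))) = Add(-4542, Mul(-1, Mul(Add(-6, -26), 9))) = Add(-4542, Mul(-1, Mul(-32, 9))) = Add(-4542, Mul(-1, -288)) = Add(-4542, 288) = -4254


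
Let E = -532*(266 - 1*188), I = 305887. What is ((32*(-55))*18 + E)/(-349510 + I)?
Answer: 24392/14541 ≈ 1.6775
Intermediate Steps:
E = -41496 (E = -532*(266 - 188) = -532*78 = -41496)
((32*(-55))*18 + E)/(-349510 + I) = ((32*(-55))*18 - 41496)/(-349510 + 305887) = (-1760*18 - 41496)/(-43623) = (-31680 - 41496)*(-1/43623) = -73176*(-1/43623) = 24392/14541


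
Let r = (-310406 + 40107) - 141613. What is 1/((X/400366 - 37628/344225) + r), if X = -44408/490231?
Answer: -4825833486024775/1987819250419115716992 ≈ -2.4277e-6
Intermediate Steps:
X = -6344/70033 (X = -44408*1/490231 = -6344/70033 ≈ -0.090586)
r = -411912 (r = -270299 - 141613 = -411912)
1/((X/400366 - 37628/344225) + r) = 1/((-6344/70033/400366 - 37628/344225) - 411912) = 1/((-6344/70033*1/400366 - 37628*1/344225) - 411912) = 1/((-3172/14019416039 - 37628/344225) - 411912) = 1/(-527523678597192/4825833486024775 - 411912) = 1/(-1987819250419115716992/4825833486024775) = -4825833486024775/1987819250419115716992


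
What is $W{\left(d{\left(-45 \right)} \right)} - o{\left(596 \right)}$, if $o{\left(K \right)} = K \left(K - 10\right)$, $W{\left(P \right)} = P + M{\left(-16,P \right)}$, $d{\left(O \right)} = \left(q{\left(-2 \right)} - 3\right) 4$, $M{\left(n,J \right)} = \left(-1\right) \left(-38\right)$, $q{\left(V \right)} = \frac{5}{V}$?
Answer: $-349240$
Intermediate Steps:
$M{\left(n,J \right)} = 38$
$d{\left(O \right)} = -22$ ($d{\left(O \right)} = \left(\frac{5}{-2} - 3\right) 4 = \left(5 \left(- \frac{1}{2}\right) - 3\right) 4 = \left(- \frac{5}{2} - 3\right) 4 = \left(- \frac{11}{2}\right) 4 = -22$)
$W{\left(P \right)} = 38 + P$ ($W{\left(P \right)} = P + 38 = 38 + P$)
$o{\left(K \right)} = K \left(-10 + K\right)$
$W{\left(d{\left(-45 \right)} \right)} - o{\left(596 \right)} = \left(38 - 22\right) - 596 \left(-10 + 596\right) = 16 - 596 \cdot 586 = 16 - 349256 = -349240$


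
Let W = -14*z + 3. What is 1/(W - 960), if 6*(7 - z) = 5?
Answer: -3/3130 ≈ -0.00095847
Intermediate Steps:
z = 37/6 (z = 7 - ⅙*5 = 7 - ⅚ = 37/6 ≈ 6.1667)
W = -250/3 (W = -14*37/6 + 3 = -259/3 + 3 = -250/3 ≈ -83.333)
1/(W - 960) = 1/(-250/3 - 960) = 1/(-3130/3) = -3/3130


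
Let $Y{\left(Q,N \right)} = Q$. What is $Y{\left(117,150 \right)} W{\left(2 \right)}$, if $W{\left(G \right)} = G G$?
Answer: $468$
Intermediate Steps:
$W{\left(G \right)} = G^{2}$
$Y{\left(117,150 \right)} W{\left(2 \right)} = 117 \cdot 2^{2} = 117 \cdot 4 = 468$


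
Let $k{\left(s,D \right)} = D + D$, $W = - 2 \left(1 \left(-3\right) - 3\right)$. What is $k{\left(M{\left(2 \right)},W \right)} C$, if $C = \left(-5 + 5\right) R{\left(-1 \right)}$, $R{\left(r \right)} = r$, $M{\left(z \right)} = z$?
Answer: $0$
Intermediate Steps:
$W = 12$ ($W = - 2 \left(-3 - 3\right) = \left(-2\right) \left(-6\right) = 12$)
$k{\left(s,D \right)} = 2 D$
$C = 0$ ($C = \left(-5 + 5\right) \left(-1\right) = 0 \left(-1\right) = 0$)
$k{\left(M{\left(2 \right)},W \right)} C = 2 \cdot 12 \cdot 0 = 24 \cdot 0 = 0$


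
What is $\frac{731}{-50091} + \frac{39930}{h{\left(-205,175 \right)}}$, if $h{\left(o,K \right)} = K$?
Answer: $\frac{400001141}{1753185} \approx 228.16$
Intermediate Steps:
$\frac{731}{-50091} + \frac{39930}{h{\left(-205,175 \right)}} = \frac{731}{-50091} + \frac{39930}{175} = 731 \left(- \frac{1}{50091}\right) + 39930 \cdot \frac{1}{175} = - \frac{731}{50091} + \frac{7986}{35} = \frac{400001141}{1753185}$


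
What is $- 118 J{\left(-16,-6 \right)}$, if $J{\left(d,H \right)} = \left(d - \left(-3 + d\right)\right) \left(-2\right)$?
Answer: $708$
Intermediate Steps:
$J{\left(d,H \right)} = -6$ ($J{\left(d,H \right)} = 3 \left(-2\right) = -6$)
$- 118 J{\left(-16,-6 \right)} = \left(-118\right) \left(-6\right) = 708$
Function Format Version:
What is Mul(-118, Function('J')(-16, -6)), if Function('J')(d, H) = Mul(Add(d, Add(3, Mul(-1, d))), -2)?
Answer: 708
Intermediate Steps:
Function('J')(d, H) = -6 (Function('J')(d, H) = Mul(3, -2) = -6)
Mul(-118, Function('J')(-16, -6)) = Mul(-118, -6) = 708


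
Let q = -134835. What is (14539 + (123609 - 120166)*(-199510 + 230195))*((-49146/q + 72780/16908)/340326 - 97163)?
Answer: -36877382230673826002486473/3591999411105 ≈ -1.0267e+13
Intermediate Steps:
(14539 + (123609 - 120166)*(-199510 + 230195))*((-49146/q + 72780/16908)/340326 - 97163) = (14539 + (123609 - 120166)*(-199510 + 230195))*((-49146/(-134835) + 72780/16908)/340326 - 97163) = (14539 + 3443*30685)*((-49146*(-1/134835) + 72780*(1/16908))*(1/340326) - 97163) = (14539 + 105648455)*((16382/44945 + 6065/1409)*(1/340326) - 97163) = 105662994*((295673663/63327505)*(1/340326) - 97163) = 105662994*(295673663/21551996466630 - 97163) = 105662994*(-2094056632391497027/21551996466630) = -36877382230673826002486473/3591999411105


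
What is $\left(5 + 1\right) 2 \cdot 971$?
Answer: $11652$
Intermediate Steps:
$\left(5 + 1\right) 2 \cdot 971 = 6 \cdot 2 \cdot 971 = 12 \cdot 971 = 11652$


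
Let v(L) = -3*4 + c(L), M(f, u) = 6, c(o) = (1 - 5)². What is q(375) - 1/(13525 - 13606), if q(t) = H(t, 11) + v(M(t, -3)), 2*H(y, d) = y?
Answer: 31025/162 ≈ 191.51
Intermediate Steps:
c(o) = 16 (c(o) = (-4)² = 16)
H(y, d) = y/2
v(L) = 4 (v(L) = -3*4 + 16 = -12 + 16 = 4)
q(t) = 4 + t/2 (q(t) = t/2 + 4 = 4 + t/2)
q(375) - 1/(13525 - 13606) = (4 + (½)*375) - 1/(13525 - 13606) = (4 + 375/2) - 1/(-81) = 383/2 - 1*(-1/81) = 383/2 + 1/81 = 31025/162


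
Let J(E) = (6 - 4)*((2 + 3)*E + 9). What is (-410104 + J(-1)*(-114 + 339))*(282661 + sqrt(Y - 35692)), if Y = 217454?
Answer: -115411616944 - 408304*sqrt(181762) ≈ -1.1559e+11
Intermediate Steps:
J(E) = 18 + 10*E (J(E) = 2*(5*E + 9) = 2*(9 + 5*E) = 18 + 10*E)
(-410104 + J(-1)*(-114 + 339))*(282661 + sqrt(Y - 35692)) = (-410104 + (18 + 10*(-1))*(-114 + 339))*(282661 + sqrt(217454 - 35692)) = (-410104 + (18 - 10)*225)*(282661 + sqrt(181762)) = (-410104 + 8*225)*(282661 + sqrt(181762)) = (-410104 + 1800)*(282661 + sqrt(181762)) = -408304*(282661 + sqrt(181762)) = -115411616944 - 408304*sqrt(181762)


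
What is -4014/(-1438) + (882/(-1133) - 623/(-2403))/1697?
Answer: 104177824612/37325394513 ≈ 2.7911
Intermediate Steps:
-4014/(-1438) + (882/(-1133) - 623/(-2403))/1697 = -4014*(-1/1438) + (882*(-1/1133) - 623*(-1/2403))*(1/1697) = 2007/719 + (-882/1133 + 7/27)*(1/1697) = 2007/719 - 15883/30591*1/1697 = 2007/719 - 15883/51912927 = 104177824612/37325394513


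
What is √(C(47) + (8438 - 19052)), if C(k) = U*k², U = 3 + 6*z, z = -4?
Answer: I*√57003 ≈ 238.75*I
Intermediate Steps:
U = -21 (U = 3 + 6*(-4) = 3 - 24 = -21)
C(k) = -21*k²
√(C(47) + (8438 - 19052)) = √(-21*47² + (8438 - 19052)) = √(-21*2209 - 10614) = √(-46389 - 10614) = √(-57003) = I*√57003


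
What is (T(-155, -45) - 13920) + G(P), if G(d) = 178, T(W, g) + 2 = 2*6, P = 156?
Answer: -13732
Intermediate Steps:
T(W, g) = 10 (T(W, g) = -2 + 2*6 = -2 + 12 = 10)
(T(-155, -45) - 13920) + G(P) = (10 - 13920) + 178 = -13910 + 178 = -13732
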